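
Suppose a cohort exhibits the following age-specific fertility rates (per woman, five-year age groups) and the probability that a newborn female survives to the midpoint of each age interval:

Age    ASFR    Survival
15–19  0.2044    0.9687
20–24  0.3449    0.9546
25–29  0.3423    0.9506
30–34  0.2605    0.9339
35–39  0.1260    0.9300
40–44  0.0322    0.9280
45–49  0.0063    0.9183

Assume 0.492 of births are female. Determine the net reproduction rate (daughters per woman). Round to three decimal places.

Proportion female at birth = 0.492.
Weighting each age-specific rate by interval width and survival:
  15–19: 5 × 0.2044 × 0.9687 = 0.99001
  20–24: 5 × 0.3449 × 0.9546 = 1.64621
  25–29: 5 × 0.3423 × 0.9506 = 1.62695
  30–34: 5 × 0.2605 × 0.9339 = 1.21640
  35–39: 5 × 0.1260 × 0.9300 = 0.58590
  40–44: 5 × 0.0322 × 0.9280 = 0.14941
  45–49: 5 × 0.0063 × 0.9183 = 0.02893
Sum = 6.24381
NRR = 0.492 × 6.24381 = 3.07195

3.072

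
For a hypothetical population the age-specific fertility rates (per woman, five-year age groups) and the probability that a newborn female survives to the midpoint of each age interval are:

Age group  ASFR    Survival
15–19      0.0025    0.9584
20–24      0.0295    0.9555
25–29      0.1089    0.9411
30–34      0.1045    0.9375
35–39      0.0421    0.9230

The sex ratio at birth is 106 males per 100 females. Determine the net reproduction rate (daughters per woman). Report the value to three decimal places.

0.655

Proportion female at birth = 100 / (100 + 106) = 0.48544.
Survival-weighted fertility by age (5·fₓ·Sₓ):
  15–19: 5 × 0.0025 × 0.9584 = 0.01198
  20–24: 5 × 0.0295 × 0.9555 = 0.14094
  25–29: 5 × 0.1089 × 0.9411 = 0.51243
  30–34: 5 × 0.1045 × 0.9375 = 0.48984
  35–39: 5 × 0.0421 × 0.9230 = 0.19429
Sum = 1.34948
NRR = 0.48544 × 1.34948 = 0.65509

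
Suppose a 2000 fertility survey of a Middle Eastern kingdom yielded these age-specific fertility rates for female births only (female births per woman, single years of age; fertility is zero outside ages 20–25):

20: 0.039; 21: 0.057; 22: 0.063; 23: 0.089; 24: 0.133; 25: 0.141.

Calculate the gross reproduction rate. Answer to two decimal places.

Sum of female ASFRs = 0.039 + 0.057 + 0.063 + 0.089 + 0.133 + 0.141 = 0.522
GRR = 0.522

0.52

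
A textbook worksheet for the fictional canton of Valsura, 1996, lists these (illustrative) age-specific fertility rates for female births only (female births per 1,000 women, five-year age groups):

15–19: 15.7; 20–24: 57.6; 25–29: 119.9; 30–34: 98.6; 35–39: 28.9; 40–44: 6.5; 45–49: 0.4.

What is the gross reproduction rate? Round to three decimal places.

1.638

Sum of female ASFRs = 15.7 + 57.6 + 119.9 + 98.6 + 28.9 + 6.5 + 0.4 = 327.6
GRR = 5 × 327.6 / 1000 = 1.638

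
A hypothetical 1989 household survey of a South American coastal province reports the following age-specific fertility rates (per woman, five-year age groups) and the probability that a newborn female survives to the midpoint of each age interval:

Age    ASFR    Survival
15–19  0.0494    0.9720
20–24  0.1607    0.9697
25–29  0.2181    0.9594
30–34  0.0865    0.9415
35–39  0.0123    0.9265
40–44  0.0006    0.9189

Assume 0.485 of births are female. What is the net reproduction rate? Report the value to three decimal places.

Proportion female at birth = 0.485.
Survival-weighted fertility by age (5·fₓ·Sₓ):
  15–19: 5 × 0.0494 × 0.9720 = 0.24008
  20–24: 5 × 0.1607 × 0.9697 = 0.77915
  25–29: 5 × 0.2181 × 0.9594 = 1.04623
  30–34: 5 × 0.0865 × 0.9415 = 0.40720
  35–39: 5 × 0.0123 × 0.9265 = 0.05698
  40–44: 5 × 0.0006 × 0.9189 = 0.00276
Sum = 2.53240
NRR = 0.485 × 2.53240 = 1.22821
NRR > 1, so each generation more than replaces itself.

1.228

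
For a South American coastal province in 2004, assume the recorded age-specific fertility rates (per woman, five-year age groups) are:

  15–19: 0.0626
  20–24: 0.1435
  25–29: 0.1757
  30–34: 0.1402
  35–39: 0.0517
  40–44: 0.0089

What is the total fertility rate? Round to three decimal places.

Sum of ASFRs = 0.0626 + 0.1435 + 0.1757 + 0.1402 + 0.0517 + 0.0089 = 0.5826
TFR = 5 × 0.5826 = 2.913

2.913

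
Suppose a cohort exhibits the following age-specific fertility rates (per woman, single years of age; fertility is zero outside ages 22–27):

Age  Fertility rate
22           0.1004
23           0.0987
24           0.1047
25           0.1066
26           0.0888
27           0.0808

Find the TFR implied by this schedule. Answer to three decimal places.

0.580

Sum of ASFRs = 0.1004 + 0.0987 + 0.1047 + 0.1066 + 0.0888 + 0.0808 = 0.5800
TFR = 0.58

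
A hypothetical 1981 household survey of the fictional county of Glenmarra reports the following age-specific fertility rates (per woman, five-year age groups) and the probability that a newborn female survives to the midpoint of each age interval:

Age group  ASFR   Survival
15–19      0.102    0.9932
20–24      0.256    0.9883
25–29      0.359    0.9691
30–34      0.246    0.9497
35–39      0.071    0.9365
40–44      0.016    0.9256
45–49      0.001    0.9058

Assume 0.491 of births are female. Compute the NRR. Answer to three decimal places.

Proportion female at birth = 0.491.
Per-age-group product (5 × ASFR × survival probability):
  15–19: 5 × 0.102 × 0.9932 = 0.50653
  20–24: 5 × 0.256 × 0.9883 = 1.26502
  25–29: 5 × 0.359 × 0.9691 = 1.73953
  30–34: 5 × 0.246 × 0.9497 = 1.16813
  35–39: 5 × 0.071 × 0.9365 = 0.33246
  40–44: 5 × 0.016 × 0.9256 = 0.07405
  45–49: 5 × 0.001 × 0.9058 = 0.00453
Sum = 5.09025
NRR = 0.491 × 5.09025 = 2.49931

2.499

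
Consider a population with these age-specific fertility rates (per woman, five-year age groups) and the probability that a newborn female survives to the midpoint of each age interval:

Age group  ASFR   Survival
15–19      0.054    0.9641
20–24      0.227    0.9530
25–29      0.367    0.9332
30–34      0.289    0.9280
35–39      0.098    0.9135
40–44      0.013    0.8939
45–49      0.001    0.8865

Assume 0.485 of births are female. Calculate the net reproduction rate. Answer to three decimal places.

2.379

Proportion female at birth = 0.485.
Weighting each age-specific rate by interval width and survival:
  15–19: 5 × 0.054 × 0.9641 = 0.26031
  20–24: 5 × 0.227 × 0.9530 = 1.08166
  25–29: 5 × 0.367 × 0.9332 = 1.71242
  30–34: 5 × 0.289 × 0.9280 = 1.34096
  35–39: 5 × 0.098 × 0.9135 = 0.44762
  40–44: 5 × 0.013 × 0.8939 = 0.05810
  45–49: 5 × 0.001 × 0.8865 = 0.00443
Sum = 4.90550
NRR = 0.485 × 4.90550 = 2.37917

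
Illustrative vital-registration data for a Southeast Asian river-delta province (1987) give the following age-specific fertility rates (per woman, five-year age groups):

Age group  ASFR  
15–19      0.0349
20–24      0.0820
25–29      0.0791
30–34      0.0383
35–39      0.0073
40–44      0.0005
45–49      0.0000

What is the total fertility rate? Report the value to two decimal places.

1.21

Sum of ASFRs = 0.0349 + 0.0820 + 0.0791 + 0.0383 + 0.0073 + 0.0005 + 0.0000 = 0.2421
TFR = 5 × 0.2421 = 1.2105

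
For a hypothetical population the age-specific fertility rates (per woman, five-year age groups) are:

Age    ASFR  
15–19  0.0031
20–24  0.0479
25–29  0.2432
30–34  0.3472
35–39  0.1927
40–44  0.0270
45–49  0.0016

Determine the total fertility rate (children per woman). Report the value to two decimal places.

Sum of ASFRs = 0.0031 + 0.0479 + 0.2432 + 0.3472 + 0.1927 + 0.0270 + 0.0016 = 0.8627
TFR = 5 × 0.8627 = 4.3135

4.31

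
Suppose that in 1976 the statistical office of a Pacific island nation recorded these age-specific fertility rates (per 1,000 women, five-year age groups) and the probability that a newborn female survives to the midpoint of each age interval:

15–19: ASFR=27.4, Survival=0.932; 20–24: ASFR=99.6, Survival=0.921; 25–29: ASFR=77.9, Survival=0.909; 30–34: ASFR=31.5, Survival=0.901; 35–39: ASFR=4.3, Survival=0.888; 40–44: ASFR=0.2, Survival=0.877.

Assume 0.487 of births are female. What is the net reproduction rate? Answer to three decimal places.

0.537

Proportion female at birth = 0.487.
Weighting each age-specific rate by interval width and survival:
  15–19: 5 × 27.4/1000 × 0.932 = 0.12768
  20–24: 5 × 99.6/1000 × 0.921 = 0.45866
  25–29: 5 × 77.9/1000 × 0.909 = 0.35406
  30–34: 5 × 31.5/1000 × 0.901 = 0.14191
  35–39: 5 × 4.3/1000 × 0.888 = 0.01909
  40–44: 5 × 0.2/1000 × 0.877 = 0.00088
Sum = 1.10228
NRR = 0.487 × 1.10228 = 0.53681
An NRR under 1 implies long-run decline under these rates.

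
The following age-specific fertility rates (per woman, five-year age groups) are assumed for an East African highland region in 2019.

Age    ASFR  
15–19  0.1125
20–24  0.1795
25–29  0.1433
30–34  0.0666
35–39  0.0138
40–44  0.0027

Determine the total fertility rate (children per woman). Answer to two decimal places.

Sum of ASFRs = 0.1125 + 0.1795 + 0.1433 + 0.0666 + 0.0138 + 0.0027 = 0.5184
TFR = 5 × 0.5184 = 2.592

2.59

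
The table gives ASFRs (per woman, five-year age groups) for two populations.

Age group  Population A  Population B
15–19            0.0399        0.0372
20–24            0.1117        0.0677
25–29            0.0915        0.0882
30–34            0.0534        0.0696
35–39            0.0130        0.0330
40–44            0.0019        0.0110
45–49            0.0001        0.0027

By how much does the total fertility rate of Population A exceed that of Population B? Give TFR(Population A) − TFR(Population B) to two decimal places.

0.01

Population A:
  Sum of ASFRs = 0.0399 + 0.1117 + 0.0915 + 0.0534 + 0.0130 + 0.0019 + 0.0001 = 0.3115
  TFR = 5 × 0.3115 = 1.5575
Population B:
  Sum of ASFRs = 0.0372 + 0.0677 + 0.0882 + 0.0696 + 0.0330 + 0.0110 + 0.0027 = 0.3094
  TFR = 5 × 0.3094 = 1.547
Difference = 1.5575 − 1.547 = 0.0105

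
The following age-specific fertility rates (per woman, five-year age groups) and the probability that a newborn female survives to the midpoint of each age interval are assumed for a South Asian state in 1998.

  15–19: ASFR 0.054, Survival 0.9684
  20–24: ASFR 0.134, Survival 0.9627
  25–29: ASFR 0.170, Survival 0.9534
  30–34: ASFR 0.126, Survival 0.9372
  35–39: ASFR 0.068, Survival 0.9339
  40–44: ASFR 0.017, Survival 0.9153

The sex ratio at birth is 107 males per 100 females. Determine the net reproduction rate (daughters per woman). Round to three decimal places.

Proportion female at birth = 100 / (100 + 107) = 0.48309.
Each age group contributes 5 × ASFR × survival:
  15–19: 5 × 0.054 × 0.9684 = 0.26147
  20–24: 5 × 0.134 × 0.9627 = 0.64501
  25–29: 5 × 0.170 × 0.9534 = 0.81039
  30–34: 5 × 0.126 × 0.9372 = 0.59044
  35–39: 5 × 0.068 × 0.9339 = 0.31753
  40–44: 5 × 0.017 × 0.9153 = 0.07780
Sum = 2.70264
NRR = 0.48309 × 2.70264 = 1.30562
NRR > 1, so each generation more than replaces itself.

1.306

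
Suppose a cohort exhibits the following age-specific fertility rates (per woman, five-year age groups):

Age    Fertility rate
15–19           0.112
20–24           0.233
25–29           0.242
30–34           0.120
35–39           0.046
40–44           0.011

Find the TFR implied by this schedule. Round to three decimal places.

3.820

Sum of ASFRs = 0.112 + 0.233 + 0.242 + 0.120 + 0.046 + 0.011 = 0.764
TFR = 5 × 0.764 = 3.82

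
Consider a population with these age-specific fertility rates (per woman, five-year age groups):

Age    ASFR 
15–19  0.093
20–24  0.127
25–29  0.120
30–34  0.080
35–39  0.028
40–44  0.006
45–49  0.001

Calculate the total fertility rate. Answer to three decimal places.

2.275

Sum of ASFRs = 0.093 + 0.127 + 0.120 + 0.080 + 0.028 + 0.006 + 0.001 = 0.455
TFR = 5 × 0.455 = 2.275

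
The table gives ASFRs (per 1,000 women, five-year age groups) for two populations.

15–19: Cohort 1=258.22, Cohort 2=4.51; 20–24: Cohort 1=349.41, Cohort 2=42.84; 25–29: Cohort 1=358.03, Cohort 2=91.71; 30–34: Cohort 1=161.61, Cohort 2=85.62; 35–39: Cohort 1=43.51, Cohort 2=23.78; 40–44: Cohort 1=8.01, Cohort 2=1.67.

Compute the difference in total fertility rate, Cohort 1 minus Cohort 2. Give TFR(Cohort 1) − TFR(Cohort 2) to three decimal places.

Cohort 1:
  Sum of ASFRs = 258.22 + 349.41 + 358.03 + 161.61 + 43.51 + 8.01 = 1178.79
  TFR = 5 × 1178.79 / 1000 = 5.89395
Cohort 2:
  Sum of ASFRs = 4.51 + 42.84 + 91.71 + 85.62 + 23.78 + 1.67 = 250.13
  TFR = 5 × 250.13 / 1000 = 1.25065
Difference = 5.89395 − 1.25065 = 4.6433

4.643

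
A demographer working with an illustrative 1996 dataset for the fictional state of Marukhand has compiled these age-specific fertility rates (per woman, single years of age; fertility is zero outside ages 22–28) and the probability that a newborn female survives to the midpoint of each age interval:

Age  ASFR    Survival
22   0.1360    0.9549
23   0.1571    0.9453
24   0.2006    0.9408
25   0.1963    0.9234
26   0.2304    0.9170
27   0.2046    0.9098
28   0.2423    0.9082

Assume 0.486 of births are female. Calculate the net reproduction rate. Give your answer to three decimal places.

Proportion female at birth = 0.486.
Weighting each age-specific rate by interval width and survival:
  22: 1 × 0.1360 × 0.9549 = 0.12987
  23: 1 × 0.1571 × 0.9453 = 0.14851
  24: 1 × 0.2006 × 0.9408 = 0.18872
  25: 1 × 0.1963 × 0.9234 = 0.18126
  26: 1 × 0.2304 × 0.9170 = 0.21128
  27: 1 × 0.2046 × 0.9098 = 0.18615
  28: 1 × 0.2423 × 0.9082 = 0.22006
Sum = 1.26585
NRR = 0.486 × 1.26585 = 0.61520
With NRR below 1 the population is below replacement fertility.

0.615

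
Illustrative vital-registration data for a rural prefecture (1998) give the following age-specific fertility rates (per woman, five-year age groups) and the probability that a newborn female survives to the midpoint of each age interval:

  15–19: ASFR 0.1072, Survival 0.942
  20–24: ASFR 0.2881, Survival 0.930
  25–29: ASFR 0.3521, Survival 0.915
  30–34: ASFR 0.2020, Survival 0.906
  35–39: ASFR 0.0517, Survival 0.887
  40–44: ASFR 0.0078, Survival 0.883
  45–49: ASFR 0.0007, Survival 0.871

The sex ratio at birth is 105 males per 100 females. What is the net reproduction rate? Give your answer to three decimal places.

Proportion female at birth = 100 / (100 + 105) = 0.48780.
Per-age-group product (5 × ASFR × survival probability):
  15–19: 5 × 0.1072 × 0.942 = 0.50491
  20–24: 5 × 0.2881 × 0.930 = 1.33967
  25–29: 5 × 0.3521 × 0.915 = 1.61086
  30–34: 5 × 0.2020 × 0.906 = 0.91506
  35–39: 5 × 0.0517 × 0.887 = 0.22929
  40–44: 5 × 0.0078 × 0.883 = 0.03444
  45–49: 5 × 0.0007 × 0.871 = 0.00305
Sum = 4.63728
NRR = 0.48780 × 4.63728 = 2.26207
With NRR above 1 the population is above replacement fertility.

2.262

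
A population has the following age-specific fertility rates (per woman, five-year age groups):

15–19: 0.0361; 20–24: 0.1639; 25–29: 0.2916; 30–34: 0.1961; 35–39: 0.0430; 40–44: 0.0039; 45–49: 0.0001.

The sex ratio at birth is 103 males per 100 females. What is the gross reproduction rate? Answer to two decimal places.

1.81

Proportion female at birth = 100 / (100 + 103) = 0.49261.
Sum of ASFRs = 0.0361 + 0.1639 + 0.2916 + 0.1961 + 0.0430 + 0.0039 + 0.0001 = 0.7347
TFR = 5 × 0.7347 = 3.6735
GRR = 0.49261 × 3.6735 = 1.80960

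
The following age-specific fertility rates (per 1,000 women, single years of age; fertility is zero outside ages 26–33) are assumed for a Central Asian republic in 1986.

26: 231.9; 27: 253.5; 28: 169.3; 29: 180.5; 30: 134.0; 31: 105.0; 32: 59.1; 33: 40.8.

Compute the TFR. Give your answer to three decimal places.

1.174

Sum of ASFRs = 231.9 + 253.5 + 169.3 + 180.5 + 134.0 + 105.0 + 59.1 + 40.8 = 1174.1
TFR = 1174.1 / 1000 = 1.1741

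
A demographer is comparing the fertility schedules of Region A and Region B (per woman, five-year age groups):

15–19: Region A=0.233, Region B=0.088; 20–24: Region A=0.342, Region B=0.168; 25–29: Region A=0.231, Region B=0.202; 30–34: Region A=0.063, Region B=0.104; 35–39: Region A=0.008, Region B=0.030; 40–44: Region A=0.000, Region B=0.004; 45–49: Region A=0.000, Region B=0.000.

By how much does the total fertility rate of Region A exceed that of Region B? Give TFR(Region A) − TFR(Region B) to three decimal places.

1.405

Region A:
  Sum of ASFRs = 0.233 + 0.342 + 0.231 + 0.063 + 0.008 + 0.000 + 0.000 = 0.877
  TFR = 5 × 0.877 = 4.385
Region B:
  Sum of ASFRs = 0.088 + 0.168 + 0.202 + 0.104 + 0.030 + 0.004 + 0.000 = 0.596
  TFR = 5 × 0.596 = 2.98
Difference = 4.385 − 2.98 = 1.405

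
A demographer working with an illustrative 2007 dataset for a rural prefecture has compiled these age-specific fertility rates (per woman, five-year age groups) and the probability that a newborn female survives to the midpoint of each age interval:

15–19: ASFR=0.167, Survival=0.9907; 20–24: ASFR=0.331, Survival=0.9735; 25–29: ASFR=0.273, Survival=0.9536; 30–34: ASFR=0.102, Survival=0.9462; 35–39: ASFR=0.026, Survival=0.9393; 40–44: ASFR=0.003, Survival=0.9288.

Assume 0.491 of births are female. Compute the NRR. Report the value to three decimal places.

Proportion female at birth = 0.491.
Weighting each age-specific rate by interval width and survival:
  15–19: 5 × 0.167 × 0.9907 = 0.82723
  20–24: 5 × 0.331 × 0.9735 = 1.61114
  25–29: 5 × 0.273 × 0.9536 = 1.30166
  30–34: 5 × 0.102 × 0.9462 = 0.48256
  35–39: 5 × 0.026 × 0.9393 = 0.12211
  40–44: 5 × 0.003 × 0.9288 = 0.01393
Sum = 4.35863
NRR = 0.491 × 4.35863 = 2.14009

2.140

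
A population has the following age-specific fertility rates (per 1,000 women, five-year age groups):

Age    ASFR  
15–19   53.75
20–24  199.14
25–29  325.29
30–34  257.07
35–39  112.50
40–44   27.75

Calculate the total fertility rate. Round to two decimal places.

4.88

Sum of ASFRs = 53.75 + 199.14 + 325.29 + 257.07 + 112.50 + 27.75 = 975.50
TFR = 5 × 975.50 / 1000 = 4.8775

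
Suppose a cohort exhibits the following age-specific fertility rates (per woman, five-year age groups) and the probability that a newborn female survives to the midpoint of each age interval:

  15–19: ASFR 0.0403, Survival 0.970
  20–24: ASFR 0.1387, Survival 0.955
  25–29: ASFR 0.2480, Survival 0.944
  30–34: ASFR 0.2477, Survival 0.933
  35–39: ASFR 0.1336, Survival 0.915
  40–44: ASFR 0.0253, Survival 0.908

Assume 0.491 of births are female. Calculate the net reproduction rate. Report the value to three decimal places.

1.920

Proportion female at birth = 0.491.
Survival-weighted fertility by age (5·fₓ·Sₓ):
  15–19: 5 × 0.0403 × 0.970 = 0.19546
  20–24: 5 × 0.1387 × 0.955 = 0.66229
  25–29: 5 × 0.2480 × 0.944 = 1.17056
  30–34: 5 × 0.2477 × 0.933 = 1.15552
  35–39: 5 × 0.1336 × 0.915 = 0.61122
  40–44: 5 × 0.0253 × 0.908 = 0.11486
Sum = 3.90991
NRR = 0.491 × 3.90991 = 1.91977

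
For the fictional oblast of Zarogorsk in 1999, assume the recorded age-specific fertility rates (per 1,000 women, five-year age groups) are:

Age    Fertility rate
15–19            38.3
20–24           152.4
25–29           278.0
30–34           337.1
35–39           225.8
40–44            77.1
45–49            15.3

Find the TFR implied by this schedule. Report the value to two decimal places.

Sum of ASFRs = 38.3 + 152.4 + 278.0 + 337.1 + 225.8 + 77.1 + 15.3 = 1124.0
TFR = 5 × 1124.0 / 1000 = 5.62

5.62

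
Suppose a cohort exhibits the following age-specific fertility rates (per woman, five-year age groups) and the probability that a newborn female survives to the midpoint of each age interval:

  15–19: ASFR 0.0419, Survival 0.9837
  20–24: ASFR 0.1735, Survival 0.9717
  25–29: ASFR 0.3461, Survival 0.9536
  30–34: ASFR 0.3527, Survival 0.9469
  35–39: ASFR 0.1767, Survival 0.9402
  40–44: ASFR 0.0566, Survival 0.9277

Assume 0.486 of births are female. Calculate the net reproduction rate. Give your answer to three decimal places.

Proportion female at birth = 0.486.
Survival-weighted fertility by age (5·fₓ·Sₓ):
  15–19: 5 × 0.0419 × 0.9837 = 0.20609
  20–24: 5 × 0.1735 × 0.9717 = 0.84295
  25–29: 5 × 0.3461 × 0.9536 = 1.65020
  30–34: 5 × 0.3527 × 0.9469 = 1.66986
  35–39: 5 × 0.1767 × 0.9402 = 0.83067
  40–44: 5 × 0.0566 × 0.9277 = 0.26254
Sum = 5.46231
NRR = 0.486 × 5.46231 = 2.65468

2.655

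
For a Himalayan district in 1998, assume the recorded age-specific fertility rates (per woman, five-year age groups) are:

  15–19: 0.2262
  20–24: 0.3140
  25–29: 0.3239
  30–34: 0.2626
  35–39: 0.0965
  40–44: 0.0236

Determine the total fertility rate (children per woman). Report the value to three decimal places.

Sum of ASFRs = 0.2262 + 0.3140 + 0.3239 + 0.2626 + 0.0965 + 0.0236 = 1.2468
TFR = 5 × 1.2468 = 6.234

6.234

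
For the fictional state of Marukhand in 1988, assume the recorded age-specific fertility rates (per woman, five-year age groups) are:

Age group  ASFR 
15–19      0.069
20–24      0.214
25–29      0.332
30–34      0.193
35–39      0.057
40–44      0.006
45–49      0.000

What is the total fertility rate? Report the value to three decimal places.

4.355

Sum of ASFRs = 0.069 + 0.214 + 0.332 + 0.193 + 0.057 + 0.006 + 0.000 = 0.871
TFR = 5 × 0.871 = 4.355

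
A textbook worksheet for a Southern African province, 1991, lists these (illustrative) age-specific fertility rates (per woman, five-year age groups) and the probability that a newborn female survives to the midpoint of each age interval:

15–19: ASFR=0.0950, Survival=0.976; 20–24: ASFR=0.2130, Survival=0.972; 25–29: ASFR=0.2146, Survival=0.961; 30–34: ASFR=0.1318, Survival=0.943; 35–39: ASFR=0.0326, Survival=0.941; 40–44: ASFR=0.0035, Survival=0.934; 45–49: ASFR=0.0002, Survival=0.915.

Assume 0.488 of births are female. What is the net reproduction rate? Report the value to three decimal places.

1.621

Proportion female at birth = 0.488.
Weighting each age-specific rate by interval width and survival:
  15–19: 5 × 0.0950 × 0.976 = 0.46360
  20–24: 5 × 0.2130 × 0.972 = 1.03518
  25–29: 5 × 0.2146 × 0.961 = 1.03115
  30–34: 5 × 0.1318 × 0.943 = 0.62144
  35–39: 5 × 0.0326 × 0.941 = 0.15338
  40–44: 5 × 0.0035 × 0.934 = 0.01635
  45–49: 5 × 0.0002 × 0.915 = 0.00092
Sum = 3.32202
NRR = 0.488 × 3.32202 = 1.62115
NRR > 1, so each generation more than replaces itself.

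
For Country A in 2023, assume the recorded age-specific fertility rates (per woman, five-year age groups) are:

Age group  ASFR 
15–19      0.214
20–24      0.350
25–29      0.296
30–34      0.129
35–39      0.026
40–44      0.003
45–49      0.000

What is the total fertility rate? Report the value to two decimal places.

Sum of ASFRs = 0.214 + 0.350 + 0.296 + 0.129 + 0.026 + 0.003 + 0.000 = 1.018
TFR = 5 × 1.018 = 5.09

5.09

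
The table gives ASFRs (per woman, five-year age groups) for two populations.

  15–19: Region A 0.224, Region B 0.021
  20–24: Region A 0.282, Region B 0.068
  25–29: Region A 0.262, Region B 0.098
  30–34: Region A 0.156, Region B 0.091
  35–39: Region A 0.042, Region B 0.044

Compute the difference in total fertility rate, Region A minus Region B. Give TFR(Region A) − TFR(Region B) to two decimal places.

Region A:
  Sum of ASFRs = 0.224 + 0.282 + 0.262 + 0.156 + 0.042 = 0.966
  TFR = 5 × 0.966 = 4.83
Region B:
  Sum of ASFRs = 0.021 + 0.068 + 0.098 + 0.091 + 0.044 = 0.322
  TFR = 5 × 0.322 = 1.61
Difference = 4.83 − 1.61 = 3.22

3.22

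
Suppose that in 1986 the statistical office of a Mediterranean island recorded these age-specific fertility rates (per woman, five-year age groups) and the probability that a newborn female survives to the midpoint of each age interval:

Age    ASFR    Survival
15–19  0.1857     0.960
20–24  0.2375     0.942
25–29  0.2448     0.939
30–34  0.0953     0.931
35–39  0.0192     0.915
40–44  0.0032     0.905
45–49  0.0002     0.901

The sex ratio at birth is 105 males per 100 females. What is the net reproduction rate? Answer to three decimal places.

1.808

Proportion female at birth = 100 / (100 + 105) = 0.48780.
Each age group contributes 5 × ASFR × survival:
  15–19: 5 × 0.1857 × 0.960 = 0.89136
  20–24: 5 × 0.2375 × 0.942 = 1.11863
  25–29: 5 × 0.2448 × 0.939 = 1.14934
  30–34: 5 × 0.0953 × 0.931 = 0.44362
  35–39: 5 × 0.0192 × 0.915 = 0.08784
  40–44: 5 × 0.0032 × 0.905 = 0.01448
  45–49: 5 × 0.0002 × 0.901 = 0.00090
Sum = 3.70617
NRR = 0.48780 × 3.70617 = 1.80787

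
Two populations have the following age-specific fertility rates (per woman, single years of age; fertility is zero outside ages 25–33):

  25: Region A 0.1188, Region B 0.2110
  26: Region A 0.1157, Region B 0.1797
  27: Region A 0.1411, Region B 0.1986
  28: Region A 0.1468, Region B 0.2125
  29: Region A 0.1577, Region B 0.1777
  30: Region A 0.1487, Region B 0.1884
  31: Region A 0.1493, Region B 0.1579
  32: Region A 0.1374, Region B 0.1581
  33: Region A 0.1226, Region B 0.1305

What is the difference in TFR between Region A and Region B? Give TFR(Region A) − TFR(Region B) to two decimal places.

-0.38

Region A:
  Sum of ASFRs = 0.1188 + 0.1157 + 0.1411 + 0.1468 + 0.1577 + 0.1487 + 0.1493 + 0.1374 + 0.1226 = 1.2381
  TFR = 1.2381
Region B:
  Sum of ASFRs = 0.2110 + 0.1797 + 0.1986 + 0.2125 + 0.1777 + 0.1884 + 0.1579 + 0.1581 + 0.1305 = 1.6144
  TFR = 1.6144
Difference = 1.2381 − 1.6144 = -0.3763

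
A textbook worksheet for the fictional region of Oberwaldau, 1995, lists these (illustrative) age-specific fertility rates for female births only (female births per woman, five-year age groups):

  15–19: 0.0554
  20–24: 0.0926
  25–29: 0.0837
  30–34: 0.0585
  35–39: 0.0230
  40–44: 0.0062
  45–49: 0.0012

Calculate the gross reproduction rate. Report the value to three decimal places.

1.603

Sum of female ASFRs = 0.0554 + 0.0926 + 0.0837 + 0.0585 + 0.0230 + 0.0062 + 0.0012 = 0.3206
GRR = 5 × 0.3206 = 1.603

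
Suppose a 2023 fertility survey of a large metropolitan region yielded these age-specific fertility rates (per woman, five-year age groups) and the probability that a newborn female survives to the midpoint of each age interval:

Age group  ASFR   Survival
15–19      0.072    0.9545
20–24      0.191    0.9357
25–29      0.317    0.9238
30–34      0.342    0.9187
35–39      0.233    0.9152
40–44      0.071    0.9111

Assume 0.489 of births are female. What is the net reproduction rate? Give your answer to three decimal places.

2.769

Proportion female at birth = 0.489.
Per-age-group product (5 × ASFR × survival probability):
  15–19: 5 × 0.072 × 0.9545 = 0.34362
  20–24: 5 × 0.191 × 0.9357 = 0.89359
  25–29: 5 × 0.317 × 0.9238 = 1.46422
  30–34: 5 × 0.342 × 0.9187 = 1.57098
  35–39: 5 × 0.233 × 0.9152 = 1.06621
  40–44: 5 × 0.071 × 0.9111 = 0.32344
Sum = 5.66206
NRR = 0.489 × 5.66206 = 2.76875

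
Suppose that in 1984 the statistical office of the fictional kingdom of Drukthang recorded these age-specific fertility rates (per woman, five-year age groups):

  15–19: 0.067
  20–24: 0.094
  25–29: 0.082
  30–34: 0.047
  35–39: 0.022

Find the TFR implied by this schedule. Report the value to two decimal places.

Sum of ASFRs = 0.067 + 0.094 + 0.082 + 0.047 + 0.022 = 0.312
TFR = 5 × 0.312 = 1.56

1.56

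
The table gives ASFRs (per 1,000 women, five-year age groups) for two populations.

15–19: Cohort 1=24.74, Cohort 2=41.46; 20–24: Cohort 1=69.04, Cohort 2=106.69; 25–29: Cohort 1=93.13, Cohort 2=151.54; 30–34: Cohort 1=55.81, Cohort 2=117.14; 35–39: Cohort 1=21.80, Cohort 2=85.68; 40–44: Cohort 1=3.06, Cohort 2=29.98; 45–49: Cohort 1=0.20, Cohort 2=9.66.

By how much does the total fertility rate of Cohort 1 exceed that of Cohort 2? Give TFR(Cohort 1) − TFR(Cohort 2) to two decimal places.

Cohort 1:
  Sum of ASFRs = 24.74 + 69.04 + 93.13 + 55.81 + 21.80 + 3.06 + 0.20 = 267.78
  TFR = 5 × 267.78 / 1000 = 1.3389
Cohort 2:
  Sum of ASFRs = 41.46 + 106.69 + 151.54 + 117.14 + 85.68 + 29.98 + 9.66 = 542.15
  TFR = 5 × 542.15 / 1000 = 2.71075
Difference = 1.3389 − 2.71075 = -1.37185

-1.37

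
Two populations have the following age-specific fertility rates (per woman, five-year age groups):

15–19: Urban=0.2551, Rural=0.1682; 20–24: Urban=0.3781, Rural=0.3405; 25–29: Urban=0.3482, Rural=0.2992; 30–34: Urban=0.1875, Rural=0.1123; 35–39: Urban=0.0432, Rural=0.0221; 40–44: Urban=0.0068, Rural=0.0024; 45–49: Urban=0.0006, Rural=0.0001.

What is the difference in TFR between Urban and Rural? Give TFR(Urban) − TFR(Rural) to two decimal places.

Urban:
  Sum of ASFRs = 0.2551 + 0.3781 + 0.3482 + 0.1875 + 0.0432 + 0.0068 + 0.0006 = 1.2195
  TFR = 5 × 1.2195 = 6.0975
Rural:
  Sum of ASFRs = 0.1682 + 0.3405 + 0.2992 + 0.1123 + 0.0221 + 0.0024 + 0.0001 = 0.9448
  TFR = 5 × 0.9448 = 4.724
Difference = 6.0975 − 4.724 = 1.3735

1.37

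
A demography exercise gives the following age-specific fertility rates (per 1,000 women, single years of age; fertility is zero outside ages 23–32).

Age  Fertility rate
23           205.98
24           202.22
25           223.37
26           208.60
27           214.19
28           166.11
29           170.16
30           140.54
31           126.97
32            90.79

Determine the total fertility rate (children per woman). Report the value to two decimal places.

Sum of ASFRs = 205.98 + 202.22 + 223.37 + 208.60 + 214.19 + 166.11 + 170.16 + 140.54 + 126.97 + 90.79 = 1748.93
TFR = 1748.93 / 1000 = 1.74893

1.75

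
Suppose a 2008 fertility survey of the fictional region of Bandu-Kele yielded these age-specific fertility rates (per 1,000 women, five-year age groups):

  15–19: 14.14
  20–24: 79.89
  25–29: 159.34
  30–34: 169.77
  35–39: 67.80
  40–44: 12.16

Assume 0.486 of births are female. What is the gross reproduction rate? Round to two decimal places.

Proportion female at birth = 0.486.
Sum of ASFRs = 14.14 + 79.89 + 159.34 + 169.77 + 67.80 + 12.16 = 503.10
TFR = 5 × 503.10 / 1000 = 2.5155
GRR = 0.486 × 2.5155 = 1.22253

1.22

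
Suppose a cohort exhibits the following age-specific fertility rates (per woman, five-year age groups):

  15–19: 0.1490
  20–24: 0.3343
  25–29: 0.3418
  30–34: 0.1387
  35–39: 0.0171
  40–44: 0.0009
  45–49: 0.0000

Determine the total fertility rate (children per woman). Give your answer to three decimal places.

4.909

Sum of ASFRs = 0.1490 + 0.3343 + 0.3418 + 0.1387 + 0.0171 + 0.0009 + 0.0000 = 0.9818
TFR = 5 × 0.9818 = 4.909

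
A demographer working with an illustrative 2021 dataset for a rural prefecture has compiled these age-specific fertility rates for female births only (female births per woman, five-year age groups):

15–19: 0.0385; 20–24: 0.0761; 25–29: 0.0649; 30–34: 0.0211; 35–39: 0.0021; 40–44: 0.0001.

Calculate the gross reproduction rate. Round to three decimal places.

1.014

Sum of female ASFRs = 0.0385 + 0.0761 + 0.0649 + 0.0211 + 0.0021 + 0.0001 = 0.2028
GRR = 5 × 0.2028 = 1.014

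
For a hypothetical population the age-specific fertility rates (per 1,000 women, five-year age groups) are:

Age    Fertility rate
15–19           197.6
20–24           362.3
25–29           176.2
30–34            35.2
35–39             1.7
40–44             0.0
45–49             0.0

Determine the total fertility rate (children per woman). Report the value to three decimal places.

Sum of ASFRs = 197.6 + 362.3 + 176.2 + 35.2 + 1.7 + 0.0 + 0.0 = 773.0
TFR = 5 × 773.0 / 1000 = 3.865

3.865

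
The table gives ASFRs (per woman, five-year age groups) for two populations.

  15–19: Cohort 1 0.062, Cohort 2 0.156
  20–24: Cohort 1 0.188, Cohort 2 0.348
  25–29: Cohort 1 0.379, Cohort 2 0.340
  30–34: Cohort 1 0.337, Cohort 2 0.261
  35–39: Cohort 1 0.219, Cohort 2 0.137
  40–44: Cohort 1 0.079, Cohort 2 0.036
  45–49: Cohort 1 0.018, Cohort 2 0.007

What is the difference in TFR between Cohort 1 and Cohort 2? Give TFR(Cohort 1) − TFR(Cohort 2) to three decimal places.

Cohort 1:
  Sum of ASFRs = 0.062 + 0.188 + 0.379 + 0.337 + 0.219 + 0.079 + 0.018 = 1.282
  TFR = 5 × 1.282 = 6.41
Cohort 2:
  Sum of ASFRs = 0.156 + 0.348 + 0.340 + 0.261 + 0.137 + 0.036 + 0.007 = 1.285
  TFR = 5 × 1.285 = 6.425
Difference = 6.41 − 6.425 = -0.015

-0.015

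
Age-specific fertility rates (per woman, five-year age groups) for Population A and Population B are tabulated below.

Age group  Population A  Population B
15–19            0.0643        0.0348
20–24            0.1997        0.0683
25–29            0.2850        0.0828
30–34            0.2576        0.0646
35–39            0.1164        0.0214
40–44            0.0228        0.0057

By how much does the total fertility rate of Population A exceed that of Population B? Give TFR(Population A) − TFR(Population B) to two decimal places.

Population A:
  Sum of ASFRs = 0.0643 + 0.1997 + 0.2850 + 0.2576 + 0.1164 + 0.0228 = 0.9458
  TFR = 5 × 0.9458 = 4.729
Population B:
  Sum of ASFRs = 0.0348 + 0.0683 + 0.0828 + 0.0646 + 0.0214 + 0.0057 = 0.2776
  TFR = 5 × 0.2776 = 1.388
Difference = 4.729 − 1.388 = 3.341

3.34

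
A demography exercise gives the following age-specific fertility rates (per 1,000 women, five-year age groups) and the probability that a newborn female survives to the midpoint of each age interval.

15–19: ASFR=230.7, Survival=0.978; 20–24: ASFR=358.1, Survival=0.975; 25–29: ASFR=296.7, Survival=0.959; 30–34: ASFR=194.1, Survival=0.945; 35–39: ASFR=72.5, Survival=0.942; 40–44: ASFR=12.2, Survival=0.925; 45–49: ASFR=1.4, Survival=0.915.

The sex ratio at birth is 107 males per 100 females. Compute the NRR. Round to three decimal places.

2.714

Proportion female at birth = 100 / (100 + 107) = 0.48309.
Per-age-group product (5 × ASFR × survival probability):
  15–19: 5 × 230.7/1000 × 0.978 = 1.12812
  20–24: 5 × 358.1/1000 × 0.975 = 1.74574
  25–29: 5 × 296.7/1000 × 0.959 = 1.42268
  30–34: 5 × 194.1/1000 × 0.945 = 0.91712
  35–39: 5 × 72.5/1000 × 0.942 = 0.34148
  40–44: 5 × 12.2/1000 × 0.925 = 0.05643
  45–49: 5 × 1.4/1000 × 0.915 = 0.00641
Sum = 5.61798
NRR = 0.48309 × 5.61798 = 2.71399
NRR > 1, so each generation more than replaces itself.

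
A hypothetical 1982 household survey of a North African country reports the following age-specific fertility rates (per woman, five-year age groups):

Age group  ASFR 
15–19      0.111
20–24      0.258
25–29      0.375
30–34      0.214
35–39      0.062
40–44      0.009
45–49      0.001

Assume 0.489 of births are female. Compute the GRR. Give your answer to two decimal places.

2.52

Proportion female at birth = 0.489.
Sum of ASFRs = 0.111 + 0.258 + 0.375 + 0.214 + 0.062 + 0.009 + 0.001 = 1.030
TFR = 5 × 1.030 = 5.15
GRR = 0.489 × 5.15 = 2.51835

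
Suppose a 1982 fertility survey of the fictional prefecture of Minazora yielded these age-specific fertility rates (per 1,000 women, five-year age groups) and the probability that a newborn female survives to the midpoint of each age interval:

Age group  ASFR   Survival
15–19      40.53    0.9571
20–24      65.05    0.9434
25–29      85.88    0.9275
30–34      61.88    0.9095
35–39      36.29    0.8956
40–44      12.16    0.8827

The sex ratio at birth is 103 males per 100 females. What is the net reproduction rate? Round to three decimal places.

Proportion female at birth = 100 / (100 + 103) = 0.49261.
Per-age-group product (5 × ASFR × survival probability):
  15–19: 5 × 40.53/1000 × 0.9571 = 0.19396
  20–24: 5 × 65.05/1000 × 0.9434 = 0.30684
  25–29: 5 × 85.88/1000 × 0.9275 = 0.39827
  30–34: 5 × 61.88/1000 × 0.9095 = 0.28140
  35–39: 5 × 36.29/1000 × 0.8956 = 0.16251
  40–44: 5 × 12.16/1000 × 0.8827 = 0.05367
Sum = 1.39665
NRR = 0.49261 × 1.39665 = 0.68800
An NRR under 1 implies long-run decline under these rates.

0.688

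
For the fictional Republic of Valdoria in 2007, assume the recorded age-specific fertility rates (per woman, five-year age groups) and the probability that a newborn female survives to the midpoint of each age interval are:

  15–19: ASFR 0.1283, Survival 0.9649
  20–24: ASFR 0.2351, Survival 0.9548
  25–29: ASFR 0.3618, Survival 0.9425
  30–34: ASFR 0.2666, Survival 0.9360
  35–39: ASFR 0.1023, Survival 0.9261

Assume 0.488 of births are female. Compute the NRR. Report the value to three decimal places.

2.522

Proportion female at birth = 0.488.
Each age group contributes 5 × ASFR × survival:
  15–19: 5 × 0.1283 × 0.9649 = 0.61898
  20–24: 5 × 0.2351 × 0.9548 = 1.12237
  25–29: 5 × 0.3618 × 0.9425 = 1.70498
  30–34: 5 × 0.2666 × 0.9360 = 1.24769
  35–39: 5 × 0.1023 × 0.9261 = 0.47370
Sum = 5.16772
NRR = 0.488 × 5.16772 = 2.52185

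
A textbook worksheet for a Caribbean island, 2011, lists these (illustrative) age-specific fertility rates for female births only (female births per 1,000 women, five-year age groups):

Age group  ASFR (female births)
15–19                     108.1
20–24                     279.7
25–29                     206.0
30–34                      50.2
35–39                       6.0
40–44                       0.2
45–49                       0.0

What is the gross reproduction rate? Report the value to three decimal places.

Sum of female ASFRs = 108.1 + 279.7 + 206.0 + 50.2 + 6.0 + 0.2 + 0.0 = 650.2
GRR = 5 × 650.2 / 1000 = 3.251

3.251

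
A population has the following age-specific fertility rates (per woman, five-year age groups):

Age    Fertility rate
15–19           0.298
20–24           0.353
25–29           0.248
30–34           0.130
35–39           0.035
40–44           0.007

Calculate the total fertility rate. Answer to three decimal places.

5.355

Sum of ASFRs = 0.298 + 0.353 + 0.248 + 0.130 + 0.035 + 0.007 = 1.071
TFR = 5 × 1.071 = 5.355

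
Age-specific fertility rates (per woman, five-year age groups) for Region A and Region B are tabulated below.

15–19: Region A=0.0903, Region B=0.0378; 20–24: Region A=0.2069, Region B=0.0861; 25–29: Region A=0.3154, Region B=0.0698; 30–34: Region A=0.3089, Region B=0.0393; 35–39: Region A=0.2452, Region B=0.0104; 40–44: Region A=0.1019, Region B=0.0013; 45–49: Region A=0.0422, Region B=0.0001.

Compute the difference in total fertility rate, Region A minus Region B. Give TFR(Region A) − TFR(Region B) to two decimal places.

Region A:
  Sum of ASFRs = 0.0903 + 0.2069 + 0.3154 + 0.3089 + 0.2452 + 0.1019 + 0.0422 = 1.3108
  TFR = 5 × 1.3108 = 6.554
Region B:
  Sum of ASFRs = 0.0378 + 0.0861 + 0.0698 + 0.0393 + 0.0104 + 0.0013 + 0.0001 = 0.2448
  TFR = 5 × 0.2448 = 1.224
Difference = 6.554 − 1.224 = 5.33

5.33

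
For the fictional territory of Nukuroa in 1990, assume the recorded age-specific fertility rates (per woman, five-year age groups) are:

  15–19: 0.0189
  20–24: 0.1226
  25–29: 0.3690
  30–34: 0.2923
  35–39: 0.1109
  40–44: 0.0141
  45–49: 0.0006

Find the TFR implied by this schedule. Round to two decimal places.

4.64

Sum of ASFRs = 0.0189 + 0.1226 + 0.3690 + 0.2923 + 0.1109 + 0.0141 + 0.0006 = 0.9284
TFR = 5 × 0.9284 = 4.642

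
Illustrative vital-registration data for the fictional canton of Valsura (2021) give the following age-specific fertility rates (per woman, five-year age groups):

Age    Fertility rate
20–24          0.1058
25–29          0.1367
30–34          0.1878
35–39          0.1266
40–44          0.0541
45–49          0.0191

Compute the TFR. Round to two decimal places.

3.15

Sum of ASFRs = 0.1058 + 0.1367 + 0.1878 + 0.1266 + 0.0541 + 0.0191 = 0.6301
TFR = 5 × 0.6301 = 3.1505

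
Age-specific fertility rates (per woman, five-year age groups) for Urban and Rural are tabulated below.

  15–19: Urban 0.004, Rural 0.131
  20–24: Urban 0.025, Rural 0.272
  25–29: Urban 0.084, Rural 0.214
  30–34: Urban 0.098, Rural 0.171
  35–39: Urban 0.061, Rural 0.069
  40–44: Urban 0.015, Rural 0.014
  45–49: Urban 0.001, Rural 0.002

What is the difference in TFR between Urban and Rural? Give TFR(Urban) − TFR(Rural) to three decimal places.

-2.925

Urban:
  Sum of ASFRs = 0.004 + 0.025 + 0.084 + 0.098 + 0.061 + 0.015 + 0.001 = 0.288
  TFR = 5 × 0.288 = 1.44
Rural:
  Sum of ASFRs = 0.131 + 0.272 + 0.214 + 0.171 + 0.069 + 0.014 + 0.002 = 0.873
  TFR = 5 × 0.873 = 4.365
Difference = 1.44 − 4.365 = -2.925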